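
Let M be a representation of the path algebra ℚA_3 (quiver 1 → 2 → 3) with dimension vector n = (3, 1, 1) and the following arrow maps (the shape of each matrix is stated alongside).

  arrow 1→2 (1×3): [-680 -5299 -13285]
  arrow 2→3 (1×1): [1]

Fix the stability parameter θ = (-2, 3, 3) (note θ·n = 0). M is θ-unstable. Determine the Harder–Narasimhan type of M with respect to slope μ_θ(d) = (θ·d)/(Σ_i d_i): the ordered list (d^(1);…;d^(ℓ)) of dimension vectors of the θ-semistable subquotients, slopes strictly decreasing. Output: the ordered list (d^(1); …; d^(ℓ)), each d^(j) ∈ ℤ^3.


Barcode: M ≅ I[1,1]^2, I[1,3]. HN layers by μ_θ (2 steps, strictly decreasing):
  μ^(1)=3; μ^(2)=-2

((0, 1, 1); (3, 0, 0))


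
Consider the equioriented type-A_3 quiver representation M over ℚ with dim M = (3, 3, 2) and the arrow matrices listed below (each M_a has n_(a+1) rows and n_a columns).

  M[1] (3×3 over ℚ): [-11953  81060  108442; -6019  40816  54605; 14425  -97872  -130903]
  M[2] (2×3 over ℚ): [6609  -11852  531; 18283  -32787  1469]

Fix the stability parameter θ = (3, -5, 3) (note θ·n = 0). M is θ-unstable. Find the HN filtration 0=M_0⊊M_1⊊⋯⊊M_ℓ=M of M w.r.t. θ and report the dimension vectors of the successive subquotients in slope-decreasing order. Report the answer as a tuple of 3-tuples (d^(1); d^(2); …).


Barcode: M ≅ I[1,1], I[1,3]^2, I[2,2]. HN layers by μ_θ (3 steps, strictly decreasing):
  μ^(1)=3; μ^(2)=-1; μ^(3)=-5

((1, 0, 2); (2, 2, 0); (0, 1, 0))


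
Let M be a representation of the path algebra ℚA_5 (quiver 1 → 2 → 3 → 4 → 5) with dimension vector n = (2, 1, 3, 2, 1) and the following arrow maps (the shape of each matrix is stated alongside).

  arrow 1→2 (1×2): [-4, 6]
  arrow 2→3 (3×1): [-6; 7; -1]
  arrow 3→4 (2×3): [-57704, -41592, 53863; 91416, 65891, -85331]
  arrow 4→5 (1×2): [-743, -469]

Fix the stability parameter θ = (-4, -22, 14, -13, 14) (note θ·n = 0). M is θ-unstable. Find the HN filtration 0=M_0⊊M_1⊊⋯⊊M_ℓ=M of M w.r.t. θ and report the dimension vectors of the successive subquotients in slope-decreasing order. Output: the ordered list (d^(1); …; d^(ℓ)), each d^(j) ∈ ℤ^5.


Barcode: M ≅ I[1,1], I[1,5], I[3,3], I[3,4]. HN layers by μ_θ (4 steps, strictly decreasing):
  μ^(1)=14; μ^(2)=1/2; μ^(3)=-4; μ^(4)=-13

((0, 0, 1, 0, 1); (0, 0, 2, 2, 0); (1, 0, 0, 0, 0); (1, 1, 0, 0, 0))


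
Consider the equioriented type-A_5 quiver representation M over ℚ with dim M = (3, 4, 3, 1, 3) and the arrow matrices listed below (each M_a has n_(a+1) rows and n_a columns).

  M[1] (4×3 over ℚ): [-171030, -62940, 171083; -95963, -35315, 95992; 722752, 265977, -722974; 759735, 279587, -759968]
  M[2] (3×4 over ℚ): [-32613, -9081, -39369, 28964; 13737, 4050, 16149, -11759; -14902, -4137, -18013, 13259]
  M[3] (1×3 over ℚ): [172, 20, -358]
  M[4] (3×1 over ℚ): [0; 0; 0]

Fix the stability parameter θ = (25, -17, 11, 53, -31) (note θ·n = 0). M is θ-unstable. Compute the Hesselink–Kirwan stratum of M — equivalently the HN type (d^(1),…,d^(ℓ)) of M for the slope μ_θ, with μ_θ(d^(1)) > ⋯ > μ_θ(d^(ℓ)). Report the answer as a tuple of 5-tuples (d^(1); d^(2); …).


Interval decomposition of M: I[1,3]^2, I[1,4], I[2,2], I[5,5]^3.
HN type (ℓ=5): μ^(1)=53; μ^(2)=11; μ^(3)=4; μ^(4)=-17; μ^(5)=-31

((0, 0, 0, 1, 0); (0, 0, 3, 0, 0); (3, 3, 0, 0, 0); (0, 1, 0, 0, 0); (0, 0, 0, 0, 3))


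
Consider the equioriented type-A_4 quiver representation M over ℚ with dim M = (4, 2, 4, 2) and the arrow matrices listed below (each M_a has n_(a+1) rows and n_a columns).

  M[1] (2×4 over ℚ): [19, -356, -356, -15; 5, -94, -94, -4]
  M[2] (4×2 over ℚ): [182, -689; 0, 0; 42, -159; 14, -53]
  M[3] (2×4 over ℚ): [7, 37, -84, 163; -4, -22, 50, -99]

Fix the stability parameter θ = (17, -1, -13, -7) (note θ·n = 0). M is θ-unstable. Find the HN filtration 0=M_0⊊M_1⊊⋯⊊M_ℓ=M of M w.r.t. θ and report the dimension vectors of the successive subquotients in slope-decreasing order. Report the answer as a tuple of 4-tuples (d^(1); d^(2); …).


Interval decomposition of M: I[1,1]^2, I[1,2], I[1,4], I[3,3]^2, I[3,4].
HN type (ℓ=5): μ^(1)=17; μ^(2)=8; μ^(3)=-1; μ^(4)=-7; μ^(5)=-13

((2, 0, 0, 0); (1, 1, 0, 0); (1, 1, 1, 1); (0, 0, 0, 1); (0, 0, 3, 0))


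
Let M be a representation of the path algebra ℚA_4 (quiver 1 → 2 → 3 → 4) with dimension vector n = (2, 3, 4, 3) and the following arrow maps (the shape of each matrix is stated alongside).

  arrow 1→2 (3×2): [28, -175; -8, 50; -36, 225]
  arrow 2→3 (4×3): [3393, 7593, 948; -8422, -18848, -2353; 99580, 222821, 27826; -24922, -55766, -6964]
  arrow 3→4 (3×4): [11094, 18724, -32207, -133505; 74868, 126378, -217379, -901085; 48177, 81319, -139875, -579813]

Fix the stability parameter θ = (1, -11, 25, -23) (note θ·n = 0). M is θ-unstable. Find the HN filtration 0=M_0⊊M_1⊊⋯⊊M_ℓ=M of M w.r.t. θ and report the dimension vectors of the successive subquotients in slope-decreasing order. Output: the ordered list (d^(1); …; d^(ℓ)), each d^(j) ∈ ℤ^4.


Interval decomposition of M: I[1,1], I[1,3], I[2,4]^2, I[3,3], I[4,4].
HN type (ℓ=5): μ^(1)=25; μ^(2)=1; μ^(3)=-5; μ^(4)=-11; μ^(5)=-23

((0, 0, 2, 0); (1, 0, 2, 2); (1, 1, 0, 0); (0, 2, 0, 0); (0, 0, 0, 1))


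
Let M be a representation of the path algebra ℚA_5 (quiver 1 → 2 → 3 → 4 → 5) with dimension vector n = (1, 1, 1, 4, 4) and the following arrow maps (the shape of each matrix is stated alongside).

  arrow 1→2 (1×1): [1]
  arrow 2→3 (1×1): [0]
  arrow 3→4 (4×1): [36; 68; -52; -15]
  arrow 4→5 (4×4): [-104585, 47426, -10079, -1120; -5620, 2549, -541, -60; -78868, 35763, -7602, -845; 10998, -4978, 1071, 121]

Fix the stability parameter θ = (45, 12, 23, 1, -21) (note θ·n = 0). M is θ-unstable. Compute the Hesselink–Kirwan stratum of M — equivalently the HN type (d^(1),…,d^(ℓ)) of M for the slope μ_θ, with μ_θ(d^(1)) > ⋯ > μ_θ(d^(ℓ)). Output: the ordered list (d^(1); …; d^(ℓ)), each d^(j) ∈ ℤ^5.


Via rank(M_{q-1}∘⋯∘M_p): M ≅ I[1,2], I[3,5], I[4,4], I[4,5]^2, I[5,5].
μ_θ-semistable layers: μ^(1)=57/2; μ^(2)=1; μ^(3)=-10; μ^(4)=-21

((1, 1, 0, 0, 0); (0, 0, 1, 2, 1); (0, 0, 0, 2, 2); (0, 0, 0, 0, 1))


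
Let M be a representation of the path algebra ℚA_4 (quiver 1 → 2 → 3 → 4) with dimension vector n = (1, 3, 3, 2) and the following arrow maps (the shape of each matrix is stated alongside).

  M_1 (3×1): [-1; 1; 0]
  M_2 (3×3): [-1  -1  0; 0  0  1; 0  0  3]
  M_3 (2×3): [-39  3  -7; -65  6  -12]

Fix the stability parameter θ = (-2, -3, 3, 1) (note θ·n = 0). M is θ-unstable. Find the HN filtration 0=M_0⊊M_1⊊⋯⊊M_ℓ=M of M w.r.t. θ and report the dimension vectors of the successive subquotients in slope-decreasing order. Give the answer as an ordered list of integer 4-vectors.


Interval decomposition of M: I[1,2], I[2,3], I[2,4], I[3,4].
HN type (ℓ=4): μ^(1)=3; μ^(2)=2; μ^(3)=-5/2; μ^(4)=-3

((0, 0, 1, 0); (0, 0, 2, 2); (1, 1, 0, 0); (0, 2, 0, 0))


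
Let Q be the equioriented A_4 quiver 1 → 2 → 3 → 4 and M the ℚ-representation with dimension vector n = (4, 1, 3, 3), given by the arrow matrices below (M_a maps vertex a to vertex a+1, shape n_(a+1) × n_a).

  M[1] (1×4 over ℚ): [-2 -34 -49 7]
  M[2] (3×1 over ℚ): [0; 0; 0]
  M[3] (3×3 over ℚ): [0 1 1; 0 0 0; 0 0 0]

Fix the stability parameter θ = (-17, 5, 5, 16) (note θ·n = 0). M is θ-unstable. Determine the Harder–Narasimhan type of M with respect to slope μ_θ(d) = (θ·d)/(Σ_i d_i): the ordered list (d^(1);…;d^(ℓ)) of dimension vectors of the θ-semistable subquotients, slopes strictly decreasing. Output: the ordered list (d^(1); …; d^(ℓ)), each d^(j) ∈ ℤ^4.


Via rank(M_{q-1}∘⋯∘M_p): M ≅ I[1,1]^3, I[1,2], I[3,3]^2, I[3,4], I[4,4]^2.
μ_θ-semistable layers: μ^(1)=16; μ^(2)=5; μ^(3)=-17

((0, 0, 0, 3); (0, 1, 3, 0); (4, 0, 0, 0))


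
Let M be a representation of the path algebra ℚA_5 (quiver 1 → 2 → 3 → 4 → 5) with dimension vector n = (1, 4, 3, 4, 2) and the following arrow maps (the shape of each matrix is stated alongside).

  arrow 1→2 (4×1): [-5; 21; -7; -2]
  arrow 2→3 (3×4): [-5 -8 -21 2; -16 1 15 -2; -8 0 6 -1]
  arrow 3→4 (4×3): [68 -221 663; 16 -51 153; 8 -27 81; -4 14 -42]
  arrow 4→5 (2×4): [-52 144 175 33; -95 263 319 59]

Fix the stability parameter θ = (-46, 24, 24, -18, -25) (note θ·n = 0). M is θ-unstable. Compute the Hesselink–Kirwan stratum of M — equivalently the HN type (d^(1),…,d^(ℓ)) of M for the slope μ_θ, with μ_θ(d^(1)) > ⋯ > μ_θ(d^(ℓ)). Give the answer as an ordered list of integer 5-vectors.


Via rank(M_{q-1}∘⋯∘M_p): M ≅ I[1,2], I[2,3], I[2,5]^2, I[4,4]^2.
μ_θ-semistable layers: μ^(1)=24; μ^(2)=5/4; μ^(3)=-18; μ^(4)=-46

((0, 2, 1, 0, 0); (0, 2, 2, 2, 2); (0, 0, 0, 2, 0); (1, 0, 0, 0, 0))


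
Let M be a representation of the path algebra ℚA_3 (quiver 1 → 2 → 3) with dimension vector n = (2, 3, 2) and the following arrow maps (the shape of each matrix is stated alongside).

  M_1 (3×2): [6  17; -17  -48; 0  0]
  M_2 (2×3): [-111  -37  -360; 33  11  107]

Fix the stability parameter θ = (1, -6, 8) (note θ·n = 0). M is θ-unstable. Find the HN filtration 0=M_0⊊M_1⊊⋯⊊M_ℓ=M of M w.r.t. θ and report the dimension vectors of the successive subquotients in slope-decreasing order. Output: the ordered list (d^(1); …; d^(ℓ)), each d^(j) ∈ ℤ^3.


Barcode: M ≅ I[1,2], I[1,3], I[2,3]. HN layers by μ_θ (3 steps, strictly decreasing):
  μ^(1)=8; μ^(2)=-5/2; μ^(3)=-6

((0, 0, 2); (2, 2, 0); (0, 1, 0))


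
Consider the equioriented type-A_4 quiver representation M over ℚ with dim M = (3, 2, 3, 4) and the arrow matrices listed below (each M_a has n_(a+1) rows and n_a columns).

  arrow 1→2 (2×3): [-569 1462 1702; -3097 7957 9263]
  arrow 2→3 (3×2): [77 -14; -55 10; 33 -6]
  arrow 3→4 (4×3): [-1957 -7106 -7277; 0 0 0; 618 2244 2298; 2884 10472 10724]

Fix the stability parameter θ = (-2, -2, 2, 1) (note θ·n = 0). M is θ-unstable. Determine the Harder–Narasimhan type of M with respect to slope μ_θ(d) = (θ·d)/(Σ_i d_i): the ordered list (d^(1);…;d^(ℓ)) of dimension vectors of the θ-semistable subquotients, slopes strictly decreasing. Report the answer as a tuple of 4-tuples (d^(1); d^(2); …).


Via rank(M_{q-1}∘⋯∘M_p): M ≅ I[1,1], I[1,2], I[1,3], I[3,3], I[3,4], I[4,4]^3.
μ_θ-semistable layers: μ^(1)=2; μ^(2)=3/2; μ^(3)=1; μ^(4)=-2

((0, 0, 2, 0); (0, 0, 1, 1); (0, 0, 0, 3); (3, 2, 0, 0))


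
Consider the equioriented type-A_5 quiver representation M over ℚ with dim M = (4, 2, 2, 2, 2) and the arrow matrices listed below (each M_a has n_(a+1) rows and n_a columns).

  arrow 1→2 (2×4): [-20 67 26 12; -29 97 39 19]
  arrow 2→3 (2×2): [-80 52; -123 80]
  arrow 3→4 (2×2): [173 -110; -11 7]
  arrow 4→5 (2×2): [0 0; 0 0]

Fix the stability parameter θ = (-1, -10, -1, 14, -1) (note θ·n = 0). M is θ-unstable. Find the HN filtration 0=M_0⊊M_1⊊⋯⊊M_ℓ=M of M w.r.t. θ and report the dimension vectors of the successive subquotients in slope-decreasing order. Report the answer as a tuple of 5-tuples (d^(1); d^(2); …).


Interval decomposition of M: I[1,1]^2, I[1,4]^2, I[5,5]^2.
HN type (ℓ=3): μ^(1)=14; μ^(2)=-1; μ^(3)=-11/2

((0, 0, 0, 2, 0); (2, 0, 2, 0, 2); (2, 2, 0, 0, 0))


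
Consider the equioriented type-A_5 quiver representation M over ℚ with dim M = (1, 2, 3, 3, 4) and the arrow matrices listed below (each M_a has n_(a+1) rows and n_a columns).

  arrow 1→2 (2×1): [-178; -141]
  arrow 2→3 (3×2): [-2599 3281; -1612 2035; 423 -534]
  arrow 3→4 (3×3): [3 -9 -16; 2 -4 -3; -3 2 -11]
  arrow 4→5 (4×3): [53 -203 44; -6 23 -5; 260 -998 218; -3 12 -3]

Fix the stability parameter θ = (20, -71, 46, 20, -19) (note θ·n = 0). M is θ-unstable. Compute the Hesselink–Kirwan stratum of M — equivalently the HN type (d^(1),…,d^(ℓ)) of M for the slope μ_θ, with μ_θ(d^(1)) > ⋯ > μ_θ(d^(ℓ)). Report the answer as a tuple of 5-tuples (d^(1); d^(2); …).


Barcode: M ≅ I[1,5], I[2,4], I[3,5], I[5,5]^2. HN layers by μ_θ (5 steps, strictly decreasing):
  μ^(1)=33; μ^(2)=47/3; μ^(3)=-19; μ^(4)=-51/2; μ^(5)=-71

((0, 0, 1, 1, 0); (0, 0, 2, 2, 2); (0, 0, 0, 0, 2); (1, 1, 0, 0, 0); (0, 1, 0, 0, 0))


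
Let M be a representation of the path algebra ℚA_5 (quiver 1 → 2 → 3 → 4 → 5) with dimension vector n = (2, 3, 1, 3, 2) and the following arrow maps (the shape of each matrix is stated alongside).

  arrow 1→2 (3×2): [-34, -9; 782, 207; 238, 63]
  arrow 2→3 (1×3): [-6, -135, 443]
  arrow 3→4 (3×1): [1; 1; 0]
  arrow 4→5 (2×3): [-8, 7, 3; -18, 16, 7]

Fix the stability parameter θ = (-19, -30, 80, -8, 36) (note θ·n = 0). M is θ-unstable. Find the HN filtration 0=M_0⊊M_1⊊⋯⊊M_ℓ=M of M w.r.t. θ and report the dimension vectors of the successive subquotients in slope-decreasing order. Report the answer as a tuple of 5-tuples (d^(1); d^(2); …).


Interval decomposition of M: I[1,1], I[1,5], I[2,2]^2, I[4,4], I[4,5].
HN type (ℓ=5): μ^(1)=36; μ^(2)=-8; μ^(3)=-19; μ^(4)=-49/2; μ^(5)=-30

((0, 0, 1, 1, 2); (0, 0, 0, 2, 0); (1, 0, 0, 0, 0); (1, 1, 0, 0, 0); (0, 2, 0, 0, 0))


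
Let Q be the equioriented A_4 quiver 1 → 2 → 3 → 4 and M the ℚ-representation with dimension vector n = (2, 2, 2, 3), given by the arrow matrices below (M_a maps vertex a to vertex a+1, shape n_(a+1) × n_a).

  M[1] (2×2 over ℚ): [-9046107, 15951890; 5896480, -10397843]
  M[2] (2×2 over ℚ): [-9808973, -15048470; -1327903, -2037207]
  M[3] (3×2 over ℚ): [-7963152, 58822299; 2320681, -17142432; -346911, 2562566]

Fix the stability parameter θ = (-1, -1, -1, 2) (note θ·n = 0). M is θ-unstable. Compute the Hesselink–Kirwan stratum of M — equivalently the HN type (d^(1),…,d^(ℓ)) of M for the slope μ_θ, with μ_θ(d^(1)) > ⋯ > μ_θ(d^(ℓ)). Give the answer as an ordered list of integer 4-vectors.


Interval decomposition of M: I[1,4]^2, I[4,4].
HN type (ℓ=2): μ^(1)=2; μ^(2)=-1

((0, 0, 0, 3); (2, 2, 2, 0))


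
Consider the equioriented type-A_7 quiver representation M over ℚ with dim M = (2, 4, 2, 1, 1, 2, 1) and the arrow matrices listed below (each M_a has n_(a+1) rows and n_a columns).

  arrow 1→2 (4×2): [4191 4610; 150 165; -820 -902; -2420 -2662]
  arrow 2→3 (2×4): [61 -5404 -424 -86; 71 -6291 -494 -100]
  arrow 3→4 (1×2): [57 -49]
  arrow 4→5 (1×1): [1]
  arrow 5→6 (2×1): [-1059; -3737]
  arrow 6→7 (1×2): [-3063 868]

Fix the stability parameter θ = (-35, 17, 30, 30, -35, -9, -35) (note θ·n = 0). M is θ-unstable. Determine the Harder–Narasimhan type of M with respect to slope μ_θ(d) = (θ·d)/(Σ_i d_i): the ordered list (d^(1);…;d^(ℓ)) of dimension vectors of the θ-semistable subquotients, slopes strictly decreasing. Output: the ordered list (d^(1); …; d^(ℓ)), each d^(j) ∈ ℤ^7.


Via rank(M_{q-1}∘⋯∘M_p): M ≅ I[1,3], I[1,7], I[2,2]^2, I[6,6].
μ_θ-semistable layers: μ^(1)=30; μ^(2)=17; μ^(3)=-1/3; μ^(4)=-9; μ^(5)=-35

((0, 0, 1, 0, 0, 0, 0); (0, 3, 0, 0, 0, 0, 0); (0, 1, 1, 1, 1, 1, 1); (0, 0, 0, 0, 0, 1, 0); (2, 0, 0, 0, 0, 0, 0))


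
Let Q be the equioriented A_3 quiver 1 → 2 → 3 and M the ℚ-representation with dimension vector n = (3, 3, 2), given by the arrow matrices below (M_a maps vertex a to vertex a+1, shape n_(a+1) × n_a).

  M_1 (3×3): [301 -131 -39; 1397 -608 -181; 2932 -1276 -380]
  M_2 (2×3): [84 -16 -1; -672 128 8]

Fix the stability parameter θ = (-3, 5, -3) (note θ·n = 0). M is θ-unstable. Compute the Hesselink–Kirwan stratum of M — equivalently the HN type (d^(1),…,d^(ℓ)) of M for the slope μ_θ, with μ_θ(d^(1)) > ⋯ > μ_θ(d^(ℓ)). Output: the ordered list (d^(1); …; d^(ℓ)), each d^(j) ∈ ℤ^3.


Barcode: M ≅ I[1,1], I[1,2]^2, I[2,3], I[3,3]. HN layers by μ_θ (3 steps, strictly decreasing):
  μ^(1)=5; μ^(2)=1; μ^(3)=-3

((0, 2, 0); (0, 1, 1); (3, 0, 1))


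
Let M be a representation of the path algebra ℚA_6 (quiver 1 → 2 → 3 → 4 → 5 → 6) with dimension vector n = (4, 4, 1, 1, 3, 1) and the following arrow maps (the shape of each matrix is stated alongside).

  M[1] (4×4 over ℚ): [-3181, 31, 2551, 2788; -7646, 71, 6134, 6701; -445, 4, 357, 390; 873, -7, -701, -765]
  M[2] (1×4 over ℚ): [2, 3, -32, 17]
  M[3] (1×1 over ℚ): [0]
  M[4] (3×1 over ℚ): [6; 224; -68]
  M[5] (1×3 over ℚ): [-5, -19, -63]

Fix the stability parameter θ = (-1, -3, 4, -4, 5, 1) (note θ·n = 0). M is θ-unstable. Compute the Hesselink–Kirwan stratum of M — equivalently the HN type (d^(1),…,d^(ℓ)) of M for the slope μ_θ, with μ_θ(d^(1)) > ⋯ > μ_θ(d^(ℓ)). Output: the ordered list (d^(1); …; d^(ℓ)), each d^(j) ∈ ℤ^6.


Barcode: M ≅ I[1,1], I[1,2]^2, I[1,3], I[2,2], I[4,6], I[5,5]^2. HN layers by μ_θ (7 steps, strictly decreasing):
  μ^(1)=5; μ^(2)=4; μ^(3)=3; μ^(4)=-1; μ^(5)=-2; μ^(6)=-3; μ^(7)=-4

((0, 0, 0, 0, 2, 0); (0, 0, 1, 0, 0, 0); (0, 0, 0, 0, 1, 1); (1, 0, 0, 0, 0, 0); (3, 3, 0, 0, 0, 0); (0, 1, 0, 0, 0, 0); (0, 0, 0, 1, 0, 0))


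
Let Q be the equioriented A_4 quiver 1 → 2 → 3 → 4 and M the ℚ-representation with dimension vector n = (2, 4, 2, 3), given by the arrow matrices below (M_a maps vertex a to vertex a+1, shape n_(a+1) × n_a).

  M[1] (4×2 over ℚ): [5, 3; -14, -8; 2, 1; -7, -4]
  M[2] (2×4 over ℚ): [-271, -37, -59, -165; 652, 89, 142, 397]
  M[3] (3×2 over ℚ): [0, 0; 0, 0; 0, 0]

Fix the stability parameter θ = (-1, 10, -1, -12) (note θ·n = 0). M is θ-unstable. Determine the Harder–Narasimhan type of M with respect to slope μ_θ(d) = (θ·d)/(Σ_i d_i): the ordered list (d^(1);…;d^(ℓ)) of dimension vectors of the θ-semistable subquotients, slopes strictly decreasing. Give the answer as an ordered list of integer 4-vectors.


Via rank(M_{q-1}∘⋯∘M_p): M ≅ I[1,3]^2, I[2,2]^2, I[4,4]^3.
μ_θ-semistable layers: μ^(1)=10; μ^(2)=9/2; μ^(3)=-1; μ^(4)=-12

((0, 2, 0, 0); (0, 2, 2, 0); (2, 0, 0, 0); (0, 0, 0, 3))


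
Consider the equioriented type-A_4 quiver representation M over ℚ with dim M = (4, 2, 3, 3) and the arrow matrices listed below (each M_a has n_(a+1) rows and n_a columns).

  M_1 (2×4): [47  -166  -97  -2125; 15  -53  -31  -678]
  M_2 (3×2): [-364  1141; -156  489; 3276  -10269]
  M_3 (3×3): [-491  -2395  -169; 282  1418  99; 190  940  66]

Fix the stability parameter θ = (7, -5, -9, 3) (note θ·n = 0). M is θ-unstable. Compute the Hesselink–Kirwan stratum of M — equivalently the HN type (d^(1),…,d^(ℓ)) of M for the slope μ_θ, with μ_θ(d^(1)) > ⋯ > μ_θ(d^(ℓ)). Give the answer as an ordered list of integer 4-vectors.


Barcode: M ≅ I[1,1]^2, I[1,2], I[1,4], I[3,4]^2. HN layers by μ_θ (5 steps, strictly decreasing):
  μ^(1)=7; μ^(2)=3; μ^(3)=1; μ^(4)=-7/3; μ^(5)=-9

((2, 0, 0, 0); (0, 0, 0, 3); (1, 1, 0, 0); (1, 1, 1, 0); (0, 0, 2, 0))


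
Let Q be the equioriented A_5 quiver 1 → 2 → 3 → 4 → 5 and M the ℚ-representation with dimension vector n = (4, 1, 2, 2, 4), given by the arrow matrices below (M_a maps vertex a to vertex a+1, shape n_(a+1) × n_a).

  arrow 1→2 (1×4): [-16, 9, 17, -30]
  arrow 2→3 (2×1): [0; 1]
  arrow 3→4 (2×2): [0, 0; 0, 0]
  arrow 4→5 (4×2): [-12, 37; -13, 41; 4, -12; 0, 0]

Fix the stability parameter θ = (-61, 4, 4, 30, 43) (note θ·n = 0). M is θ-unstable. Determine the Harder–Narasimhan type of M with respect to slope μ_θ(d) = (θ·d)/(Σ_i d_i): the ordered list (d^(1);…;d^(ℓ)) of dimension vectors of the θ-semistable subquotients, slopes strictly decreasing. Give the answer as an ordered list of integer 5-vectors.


Via rank(M_{q-1}∘⋯∘M_p): M ≅ I[1,1]^3, I[1,3], I[3,3], I[4,5]^2, I[5,5]^2.
μ_θ-semistable layers: μ^(1)=43; μ^(2)=30; μ^(3)=4; μ^(4)=-61

((0, 0, 0, 0, 4); (0, 0, 0, 2, 0); (0, 1, 2, 0, 0); (4, 0, 0, 0, 0))


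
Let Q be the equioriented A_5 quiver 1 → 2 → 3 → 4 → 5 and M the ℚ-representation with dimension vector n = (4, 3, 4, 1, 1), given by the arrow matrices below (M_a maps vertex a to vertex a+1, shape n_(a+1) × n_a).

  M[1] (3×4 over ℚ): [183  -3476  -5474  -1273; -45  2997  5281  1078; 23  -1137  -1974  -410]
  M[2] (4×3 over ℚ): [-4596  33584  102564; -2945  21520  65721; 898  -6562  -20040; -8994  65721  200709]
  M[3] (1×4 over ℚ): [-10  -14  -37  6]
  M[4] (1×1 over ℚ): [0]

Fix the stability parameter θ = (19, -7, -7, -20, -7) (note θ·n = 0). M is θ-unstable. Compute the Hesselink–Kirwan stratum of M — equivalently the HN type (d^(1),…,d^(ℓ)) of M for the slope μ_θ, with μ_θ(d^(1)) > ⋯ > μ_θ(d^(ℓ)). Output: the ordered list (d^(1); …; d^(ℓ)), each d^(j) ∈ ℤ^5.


Barcode: M ≅ I[1,1], I[1,2], I[1,3]^2, I[3,3], I[3,4], I[5,5]. HN layers by μ_θ (5 steps, strictly decreasing):
  μ^(1)=19; μ^(2)=6; μ^(3)=5/3; μ^(4)=-7; μ^(5)=-27/2

((1, 0, 0, 0, 0); (1, 1, 0, 0, 0); (2, 2, 2, 0, 0); (0, 0, 1, 0, 1); (0, 0, 1, 1, 0))


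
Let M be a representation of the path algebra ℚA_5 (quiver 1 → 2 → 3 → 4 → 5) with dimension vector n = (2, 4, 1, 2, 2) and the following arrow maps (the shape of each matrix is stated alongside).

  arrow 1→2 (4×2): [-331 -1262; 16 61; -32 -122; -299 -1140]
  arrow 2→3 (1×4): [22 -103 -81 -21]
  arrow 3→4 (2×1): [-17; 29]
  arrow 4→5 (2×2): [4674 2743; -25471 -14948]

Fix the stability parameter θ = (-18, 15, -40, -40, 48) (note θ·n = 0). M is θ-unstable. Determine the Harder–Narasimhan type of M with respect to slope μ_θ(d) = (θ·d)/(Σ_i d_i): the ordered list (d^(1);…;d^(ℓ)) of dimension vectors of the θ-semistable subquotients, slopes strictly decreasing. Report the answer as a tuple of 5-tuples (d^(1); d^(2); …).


Via rank(M_{q-1}∘⋯∘M_p): M ≅ I[1,2], I[1,5], I[2,2]^2, I[4,5].
μ_θ-semistable layers: μ^(1)=48; μ^(2)=15; μ^(3)=-18; μ^(4)=-83/4; μ^(5)=-40

((0, 0, 0, 0, 2); (0, 3, 0, 0, 0); (1, 0, 0, 0, 0); (1, 1, 1, 1, 0); (0, 0, 0, 1, 0))


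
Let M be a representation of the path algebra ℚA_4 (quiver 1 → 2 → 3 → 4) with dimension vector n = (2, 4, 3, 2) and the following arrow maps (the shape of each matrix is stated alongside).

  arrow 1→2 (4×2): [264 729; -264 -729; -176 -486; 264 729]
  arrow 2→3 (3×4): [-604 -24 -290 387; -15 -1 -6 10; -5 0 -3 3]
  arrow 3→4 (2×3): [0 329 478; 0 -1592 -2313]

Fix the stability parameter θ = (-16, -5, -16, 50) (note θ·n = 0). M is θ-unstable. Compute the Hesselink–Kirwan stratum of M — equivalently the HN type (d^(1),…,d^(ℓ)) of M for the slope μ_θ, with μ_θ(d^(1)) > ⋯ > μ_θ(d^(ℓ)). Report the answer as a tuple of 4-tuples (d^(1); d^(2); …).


Interval decomposition of M: I[1,1], I[1,3], I[2,2], I[2,4]^2.
HN type (ℓ=4): μ^(1)=50; μ^(2)=-5; μ^(3)=-21/2; μ^(4)=-16

((0, 0, 0, 2); (0, 1, 0, 0); (0, 3, 3, 0); (2, 0, 0, 0))


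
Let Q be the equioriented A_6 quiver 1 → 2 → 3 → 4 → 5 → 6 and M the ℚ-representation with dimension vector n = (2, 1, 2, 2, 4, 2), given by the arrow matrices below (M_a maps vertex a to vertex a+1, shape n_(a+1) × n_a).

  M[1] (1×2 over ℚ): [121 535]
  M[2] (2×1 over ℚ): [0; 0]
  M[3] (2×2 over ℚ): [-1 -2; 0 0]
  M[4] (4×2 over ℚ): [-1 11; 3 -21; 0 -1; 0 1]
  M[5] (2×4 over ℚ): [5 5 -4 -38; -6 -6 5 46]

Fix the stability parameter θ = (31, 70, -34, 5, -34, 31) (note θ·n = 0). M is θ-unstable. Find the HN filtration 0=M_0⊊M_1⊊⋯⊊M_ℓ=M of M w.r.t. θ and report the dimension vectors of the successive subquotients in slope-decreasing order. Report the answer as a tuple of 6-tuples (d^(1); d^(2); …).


Interval decomposition of M: I[1,1], I[1,2], I[3,3], I[3,6], I[4,6], I[5,5]^2.
HN type (ℓ=4): μ^(1)=70; μ^(2)=31; μ^(3)=-29/2; μ^(4)=-34

((0, 1, 0, 0, 0, 0); (2, 0, 0, 0, 0, 2); (0, 0, 0, 2, 2, 0); (0, 0, 2, 0, 2, 0))


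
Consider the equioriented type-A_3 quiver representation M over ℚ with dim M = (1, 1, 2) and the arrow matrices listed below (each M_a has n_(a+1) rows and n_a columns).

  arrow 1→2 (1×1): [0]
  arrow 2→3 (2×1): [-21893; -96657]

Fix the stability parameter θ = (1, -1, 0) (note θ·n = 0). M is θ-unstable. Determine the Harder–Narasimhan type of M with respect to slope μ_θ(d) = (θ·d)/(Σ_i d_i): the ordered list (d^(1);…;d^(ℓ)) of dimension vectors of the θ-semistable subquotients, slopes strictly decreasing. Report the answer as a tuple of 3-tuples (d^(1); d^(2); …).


Via rank(M_{q-1}∘⋯∘M_p): M ≅ I[1,1], I[2,3], I[3,3].
μ_θ-semistable layers: μ^(1)=1; μ^(2)=0; μ^(3)=-1

((1, 0, 0); (0, 0, 2); (0, 1, 0))


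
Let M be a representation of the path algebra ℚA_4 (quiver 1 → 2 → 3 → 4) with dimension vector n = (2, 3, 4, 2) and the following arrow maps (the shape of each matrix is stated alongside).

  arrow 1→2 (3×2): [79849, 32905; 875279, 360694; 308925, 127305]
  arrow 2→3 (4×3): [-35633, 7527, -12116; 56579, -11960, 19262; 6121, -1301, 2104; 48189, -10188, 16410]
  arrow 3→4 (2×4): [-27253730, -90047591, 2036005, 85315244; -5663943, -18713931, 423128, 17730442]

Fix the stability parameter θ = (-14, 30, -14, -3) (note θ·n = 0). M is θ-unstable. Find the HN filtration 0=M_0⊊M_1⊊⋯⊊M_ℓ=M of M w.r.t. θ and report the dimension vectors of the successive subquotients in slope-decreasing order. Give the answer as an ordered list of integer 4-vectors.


Barcode: M ≅ I[1,4]^2, I[2,2], I[3,3]^2. HN layers by μ_θ (3 steps, strictly decreasing):
  μ^(1)=30; μ^(2)=13/3; μ^(3)=-14

((0, 1, 0, 0); (0, 2, 2, 2); (2, 0, 2, 0))


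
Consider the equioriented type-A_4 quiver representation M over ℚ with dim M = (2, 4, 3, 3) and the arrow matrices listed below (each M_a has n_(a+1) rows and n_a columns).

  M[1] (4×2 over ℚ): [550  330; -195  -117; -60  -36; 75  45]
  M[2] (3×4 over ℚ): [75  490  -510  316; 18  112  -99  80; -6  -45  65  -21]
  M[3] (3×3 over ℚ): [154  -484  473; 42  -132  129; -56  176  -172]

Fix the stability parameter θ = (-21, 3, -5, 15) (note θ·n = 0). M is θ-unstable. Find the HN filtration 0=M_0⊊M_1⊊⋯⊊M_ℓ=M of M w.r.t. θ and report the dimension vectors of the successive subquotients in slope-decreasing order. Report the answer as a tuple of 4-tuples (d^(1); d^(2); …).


Via rank(M_{q-1}∘⋯∘M_p): M ≅ I[1,1], I[1,2], I[2,3]^2, I[2,4], I[4,4]^2.
μ_θ-semistable layers: μ^(1)=15; μ^(2)=3; μ^(3)=-1; μ^(4)=-21

((0, 0, 0, 3); (0, 1, 0, 0); (0, 3, 3, 0); (2, 0, 0, 0))


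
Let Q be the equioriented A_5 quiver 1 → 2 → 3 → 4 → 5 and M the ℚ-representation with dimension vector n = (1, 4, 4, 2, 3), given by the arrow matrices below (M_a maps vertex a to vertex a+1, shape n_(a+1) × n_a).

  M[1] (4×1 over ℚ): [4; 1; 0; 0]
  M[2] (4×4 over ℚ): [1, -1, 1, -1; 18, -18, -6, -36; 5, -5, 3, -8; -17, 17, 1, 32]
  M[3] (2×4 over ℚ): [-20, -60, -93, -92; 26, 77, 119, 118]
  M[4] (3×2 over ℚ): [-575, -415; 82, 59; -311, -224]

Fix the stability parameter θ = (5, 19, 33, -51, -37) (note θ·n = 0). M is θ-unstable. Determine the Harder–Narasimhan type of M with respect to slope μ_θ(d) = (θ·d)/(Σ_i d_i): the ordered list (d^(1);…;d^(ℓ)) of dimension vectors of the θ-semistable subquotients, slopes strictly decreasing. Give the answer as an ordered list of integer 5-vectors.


Interval decomposition of M: I[1,5], I[2,2], I[2,3], I[2,5], I[3,3], I[5,5].
HN type (ℓ=5): μ^(1)=33; μ^(2)=19; μ^(3)=-31/5; μ^(4)=-9; μ^(5)=-37

((0, 0, 2, 0, 0); (0, 2, 0, 0, 0); (1, 1, 1, 1, 1); (0, 1, 1, 1, 1); (0, 0, 0, 0, 1))


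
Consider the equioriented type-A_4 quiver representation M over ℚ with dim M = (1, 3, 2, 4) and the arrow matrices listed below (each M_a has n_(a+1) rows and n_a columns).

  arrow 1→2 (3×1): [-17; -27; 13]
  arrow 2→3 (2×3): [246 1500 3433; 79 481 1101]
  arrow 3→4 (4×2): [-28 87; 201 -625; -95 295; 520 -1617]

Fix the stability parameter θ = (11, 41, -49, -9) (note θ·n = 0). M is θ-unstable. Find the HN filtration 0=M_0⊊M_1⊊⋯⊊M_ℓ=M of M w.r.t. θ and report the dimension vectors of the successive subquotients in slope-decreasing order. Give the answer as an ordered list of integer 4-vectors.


Interval decomposition of M: I[1,4], I[2,2], I[2,4], I[4,4]^2.
HN type (ℓ=4): μ^(1)=41; μ^(2)=-3/2; μ^(3)=-17/3; μ^(4)=-9

((0, 1, 0, 0); (1, 1, 1, 1); (0, 1, 1, 1); (0, 0, 0, 2))


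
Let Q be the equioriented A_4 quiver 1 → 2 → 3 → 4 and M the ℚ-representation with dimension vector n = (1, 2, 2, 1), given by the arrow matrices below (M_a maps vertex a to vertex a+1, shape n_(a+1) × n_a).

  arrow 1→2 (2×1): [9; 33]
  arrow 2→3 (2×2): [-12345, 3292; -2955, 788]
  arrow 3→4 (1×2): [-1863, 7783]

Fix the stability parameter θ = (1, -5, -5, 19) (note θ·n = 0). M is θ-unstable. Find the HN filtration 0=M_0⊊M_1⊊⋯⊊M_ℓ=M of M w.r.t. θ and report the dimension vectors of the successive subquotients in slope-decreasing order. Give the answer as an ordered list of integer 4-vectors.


Via rank(M_{q-1}∘⋯∘M_p): M ≅ I[1,4], I[2,2], I[3,3].
μ_θ-semistable layers: μ^(1)=19; μ^(2)=-3; μ^(3)=-5

((0, 0, 0, 1); (1, 1, 1, 0); (0, 1, 1, 0))


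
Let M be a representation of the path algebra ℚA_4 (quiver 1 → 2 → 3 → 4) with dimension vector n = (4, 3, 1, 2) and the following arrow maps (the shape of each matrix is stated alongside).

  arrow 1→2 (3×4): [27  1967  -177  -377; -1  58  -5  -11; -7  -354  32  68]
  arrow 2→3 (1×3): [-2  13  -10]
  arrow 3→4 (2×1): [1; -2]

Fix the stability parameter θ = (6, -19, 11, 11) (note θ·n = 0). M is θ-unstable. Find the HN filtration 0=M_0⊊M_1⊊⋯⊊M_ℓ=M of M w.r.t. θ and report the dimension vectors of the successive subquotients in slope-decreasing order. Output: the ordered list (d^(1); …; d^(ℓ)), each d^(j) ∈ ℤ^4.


Interval decomposition of M: I[1,1], I[1,2]^2, I[1,4], I[4,4].
HN type (ℓ=3): μ^(1)=11; μ^(2)=6; μ^(3)=-13/2

((0, 0, 1, 2); (1, 0, 0, 0); (3, 3, 0, 0))


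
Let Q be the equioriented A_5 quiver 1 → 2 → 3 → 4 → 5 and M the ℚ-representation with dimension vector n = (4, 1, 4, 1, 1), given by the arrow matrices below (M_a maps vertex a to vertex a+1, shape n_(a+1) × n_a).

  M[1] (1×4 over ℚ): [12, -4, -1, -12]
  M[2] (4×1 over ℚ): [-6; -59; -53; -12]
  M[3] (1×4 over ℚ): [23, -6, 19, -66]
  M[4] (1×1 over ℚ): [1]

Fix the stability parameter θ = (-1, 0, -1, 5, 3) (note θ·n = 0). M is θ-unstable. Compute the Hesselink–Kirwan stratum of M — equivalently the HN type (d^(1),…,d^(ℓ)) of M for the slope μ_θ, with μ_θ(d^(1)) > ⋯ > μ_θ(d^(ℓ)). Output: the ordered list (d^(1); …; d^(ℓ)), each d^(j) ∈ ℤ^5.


Barcode: M ≅ I[1,1]^3, I[1,5], I[3,3]^3. HN layers by μ_θ (3 steps, strictly decreasing):
  μ^(1)=4; μ^(2)=-1/2; μ^(3)=-1

((0, 0, 0, 1, 1); (0, 1, 1, 0, 0); (4, 0, 3, 0, 0))


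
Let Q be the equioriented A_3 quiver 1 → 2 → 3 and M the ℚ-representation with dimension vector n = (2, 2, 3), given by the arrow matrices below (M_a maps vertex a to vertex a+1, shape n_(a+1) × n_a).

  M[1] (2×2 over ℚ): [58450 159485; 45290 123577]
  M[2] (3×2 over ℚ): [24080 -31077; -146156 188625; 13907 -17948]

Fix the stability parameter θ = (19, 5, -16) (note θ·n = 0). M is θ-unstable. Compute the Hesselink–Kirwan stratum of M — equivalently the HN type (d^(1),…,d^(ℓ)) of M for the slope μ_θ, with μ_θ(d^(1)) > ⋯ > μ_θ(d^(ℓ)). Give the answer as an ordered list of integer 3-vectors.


Interval decomposition of M: I[1,1], I[1,3], I[2,3], I[3,3].
HN type (ℓ=4): μ^(1)=19; μ^(2)=8/3; μ^(3)=-11/2; μ^(4)=-16

((1, 0, 0); (1, 1, 1); (0, 1, 1); (0, 0, 1))


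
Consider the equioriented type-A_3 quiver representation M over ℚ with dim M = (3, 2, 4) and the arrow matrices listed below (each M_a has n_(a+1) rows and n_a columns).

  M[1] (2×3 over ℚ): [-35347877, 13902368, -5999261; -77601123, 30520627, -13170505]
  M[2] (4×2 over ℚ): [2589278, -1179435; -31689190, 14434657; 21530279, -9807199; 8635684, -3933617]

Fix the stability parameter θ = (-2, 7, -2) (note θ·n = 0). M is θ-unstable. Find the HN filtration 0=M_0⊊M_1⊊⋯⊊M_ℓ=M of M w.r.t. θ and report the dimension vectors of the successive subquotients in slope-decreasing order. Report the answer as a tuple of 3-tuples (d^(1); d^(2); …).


Via rank(M_{q-1}∘⋯∘M_p): M ≅ I[1,1], I[1,3]^2, I[3,3]^2.
μ_θ-semistable layers: μ^(1)=5/2; μ^(2)=-2

((0, 2, 2); (3, 0, 2))


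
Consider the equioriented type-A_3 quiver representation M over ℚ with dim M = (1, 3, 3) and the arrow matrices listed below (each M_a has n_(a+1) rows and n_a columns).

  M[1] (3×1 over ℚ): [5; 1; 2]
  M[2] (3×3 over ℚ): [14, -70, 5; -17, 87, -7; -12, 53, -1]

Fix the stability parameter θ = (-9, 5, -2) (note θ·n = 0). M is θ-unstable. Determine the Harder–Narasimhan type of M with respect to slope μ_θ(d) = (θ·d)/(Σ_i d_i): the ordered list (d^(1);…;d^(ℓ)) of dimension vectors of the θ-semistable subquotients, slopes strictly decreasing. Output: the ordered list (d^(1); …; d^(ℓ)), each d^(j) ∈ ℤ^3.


Interval decomposition of M: I[1,3], I[2,3]^2.
HN type (ℓ=2): μ^(1)=3/2; μ^(2)=-9

((0, 3, 3); (1, 0, 0))


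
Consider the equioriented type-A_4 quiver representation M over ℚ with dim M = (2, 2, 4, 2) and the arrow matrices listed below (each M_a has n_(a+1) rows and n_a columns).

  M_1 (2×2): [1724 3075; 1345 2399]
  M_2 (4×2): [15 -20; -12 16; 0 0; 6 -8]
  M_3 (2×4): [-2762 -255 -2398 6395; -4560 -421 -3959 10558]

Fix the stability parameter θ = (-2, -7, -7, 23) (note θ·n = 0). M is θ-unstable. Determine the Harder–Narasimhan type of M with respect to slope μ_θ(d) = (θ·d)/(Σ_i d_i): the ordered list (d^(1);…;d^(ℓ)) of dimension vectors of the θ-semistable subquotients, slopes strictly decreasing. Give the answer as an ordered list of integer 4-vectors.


Barcode: M ≅ I[1,2], I[1,3], I[3,3], I[3,4]^2. HN layers by μ_θ (4 steps, strictly decreasing):
  μ^(1)=23; μ^(2)=-9/2; μ^(3)=-16/3; μ^(4)=-7

((0, 0, 0, 2); (1, 1, 0, 0); (1, 1, 1, 0); (0, 0, 3, 0))


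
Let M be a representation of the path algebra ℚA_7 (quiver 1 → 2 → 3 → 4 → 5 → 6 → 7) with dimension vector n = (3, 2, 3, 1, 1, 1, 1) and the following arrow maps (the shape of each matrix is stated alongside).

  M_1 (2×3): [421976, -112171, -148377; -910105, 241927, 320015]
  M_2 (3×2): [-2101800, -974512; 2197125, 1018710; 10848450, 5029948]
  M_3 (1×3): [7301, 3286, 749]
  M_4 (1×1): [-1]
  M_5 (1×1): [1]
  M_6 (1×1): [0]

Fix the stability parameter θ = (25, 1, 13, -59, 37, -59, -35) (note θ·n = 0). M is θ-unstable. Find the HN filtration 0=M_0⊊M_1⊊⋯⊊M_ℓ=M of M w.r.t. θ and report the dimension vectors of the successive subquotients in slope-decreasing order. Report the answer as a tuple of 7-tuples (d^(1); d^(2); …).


Via rank(M_{q-1}∘⋯∘M_p): M ≅ I[1,1], I[1,2], I[1,3], I[3,3], I[3,6], I[7,7].
μ_θ-semistable layers: μ^(1)=25; μ^(2)=13; μ^(3)=-11; μ^(4)=-23; μ^(5)=-35

((1, 0, 0, 0, 0, 0, 0); (2, 2, 2, 0, 0, 0, 0); (0, 0, 0, 0, 1, 1, 0); (0, 0, 1, 1, 0, 0, 0); (0, 0, 0, 0, 0, 0, 1))


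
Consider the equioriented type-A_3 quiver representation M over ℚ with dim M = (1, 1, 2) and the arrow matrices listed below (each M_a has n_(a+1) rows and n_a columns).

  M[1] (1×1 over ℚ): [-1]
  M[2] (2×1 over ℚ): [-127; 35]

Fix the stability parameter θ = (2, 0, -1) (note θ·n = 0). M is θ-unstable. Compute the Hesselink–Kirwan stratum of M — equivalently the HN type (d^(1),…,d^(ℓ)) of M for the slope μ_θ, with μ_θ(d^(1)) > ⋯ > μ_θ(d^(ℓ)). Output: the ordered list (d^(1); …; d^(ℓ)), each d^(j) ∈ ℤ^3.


Interval decomposition of M: I[1,3], I[3,3].
HN type (ℓ=2): μ^(1)=1/3; μ^(2)=-1

((1, 1, 1); (0, 0, 1))


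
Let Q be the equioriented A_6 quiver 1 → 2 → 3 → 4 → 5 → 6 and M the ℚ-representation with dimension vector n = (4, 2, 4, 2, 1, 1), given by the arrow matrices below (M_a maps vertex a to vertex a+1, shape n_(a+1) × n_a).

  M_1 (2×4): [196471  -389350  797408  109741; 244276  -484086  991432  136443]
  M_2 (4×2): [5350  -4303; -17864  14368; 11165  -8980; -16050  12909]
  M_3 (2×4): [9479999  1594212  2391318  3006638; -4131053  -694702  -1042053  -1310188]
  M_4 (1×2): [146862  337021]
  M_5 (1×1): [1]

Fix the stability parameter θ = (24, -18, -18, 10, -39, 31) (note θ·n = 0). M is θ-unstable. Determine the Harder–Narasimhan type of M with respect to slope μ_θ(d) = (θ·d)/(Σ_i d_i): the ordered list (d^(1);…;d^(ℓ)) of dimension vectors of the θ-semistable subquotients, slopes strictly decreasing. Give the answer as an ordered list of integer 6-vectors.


Interval decomposition of M: I[1,1]^2, I[1,4], I[1,6], I[3,3]^2.
HN type (ℓ=6): μ^(1)=31; μ^(2)=24; μ^(3)=10; μ^(4)=-4; μ^(5)=-41/5; μ^(6)=-18

((0, 0, 0, 0, 0, 1); (2, 0, 0, 0, 0, 0); (0, 0, 0, 1, 0, 0); (1, 1, 1, 0, 0, 0); (1, 1, 1, 1, 1, 0); (0, 0, 2, 0, 0, 0))


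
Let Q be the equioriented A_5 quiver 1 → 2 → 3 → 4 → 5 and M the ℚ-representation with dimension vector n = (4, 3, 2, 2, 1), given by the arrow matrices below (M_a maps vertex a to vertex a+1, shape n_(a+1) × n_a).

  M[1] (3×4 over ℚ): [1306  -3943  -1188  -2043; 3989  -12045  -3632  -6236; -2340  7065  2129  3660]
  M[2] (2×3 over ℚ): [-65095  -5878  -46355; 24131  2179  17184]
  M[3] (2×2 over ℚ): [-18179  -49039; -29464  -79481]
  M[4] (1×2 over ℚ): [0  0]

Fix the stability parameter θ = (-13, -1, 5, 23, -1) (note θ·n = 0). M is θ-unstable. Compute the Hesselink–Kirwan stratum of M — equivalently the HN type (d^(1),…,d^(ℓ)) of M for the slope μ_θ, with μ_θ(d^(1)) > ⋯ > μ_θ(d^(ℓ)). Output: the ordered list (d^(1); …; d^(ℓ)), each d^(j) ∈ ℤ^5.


Via rank(M_{q-1}∘⋯∘M_p): M ≅ I[1,1], I[1,2], I[1,4]^2, I[5,5].
μ_θ-semistable layers: μ^(1)=23; μ^(2)=5; μ^(3)=-1; μ^(4)=-13

((0, 0, 0, 2, 0); (0, 0, 2, 0, 0); (0, 3, 0, 0, 1); (4, 0, 0, 0, 0))


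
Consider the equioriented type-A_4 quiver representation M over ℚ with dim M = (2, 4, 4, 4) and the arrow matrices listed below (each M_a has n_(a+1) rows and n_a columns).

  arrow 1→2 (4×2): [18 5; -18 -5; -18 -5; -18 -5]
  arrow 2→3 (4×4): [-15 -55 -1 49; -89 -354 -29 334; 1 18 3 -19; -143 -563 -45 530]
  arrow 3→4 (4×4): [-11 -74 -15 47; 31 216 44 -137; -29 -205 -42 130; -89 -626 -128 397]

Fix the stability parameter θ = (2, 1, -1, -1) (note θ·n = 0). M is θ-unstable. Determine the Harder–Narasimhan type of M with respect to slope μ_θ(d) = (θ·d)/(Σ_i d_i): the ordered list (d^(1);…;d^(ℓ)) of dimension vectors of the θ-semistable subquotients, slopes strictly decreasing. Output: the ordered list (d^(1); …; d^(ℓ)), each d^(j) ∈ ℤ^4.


Barcode: M ≅ I[1,1], I[1,4], I[2,3], I[2,4]^2, I[4,4]. HN layers by μ_θ (5 steps, strictly decreasing):
  μ^(1)=2; μ^(2)=1/4; μ^(3)=0; μ^(4)=-1/3; μ^(5)=-1

((1, 0, 0, 0); (1, 1, 1, 1); (0, 1, 1, 0); (0, 2, 2, 2); (0, 0, 0, 1))


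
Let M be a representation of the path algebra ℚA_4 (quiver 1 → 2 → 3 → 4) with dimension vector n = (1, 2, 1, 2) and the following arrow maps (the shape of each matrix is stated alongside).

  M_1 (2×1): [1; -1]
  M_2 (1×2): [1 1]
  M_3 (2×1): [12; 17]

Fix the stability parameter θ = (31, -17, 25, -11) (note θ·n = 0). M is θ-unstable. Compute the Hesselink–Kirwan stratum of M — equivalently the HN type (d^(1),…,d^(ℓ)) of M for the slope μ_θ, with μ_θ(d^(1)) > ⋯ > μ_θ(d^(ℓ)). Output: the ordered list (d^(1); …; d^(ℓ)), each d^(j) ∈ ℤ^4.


Barcode: M ≅ I[1,2], I[2,4], I[4,4]. HN layers by μ_θ (3 steps, strictly decreasing):
  μ^(1)=7; μ^(2)=-11; μ^(3)=-17

((1, 1, 1, 1); (0, 0, 0, 1); (0, 1, 0, 0))


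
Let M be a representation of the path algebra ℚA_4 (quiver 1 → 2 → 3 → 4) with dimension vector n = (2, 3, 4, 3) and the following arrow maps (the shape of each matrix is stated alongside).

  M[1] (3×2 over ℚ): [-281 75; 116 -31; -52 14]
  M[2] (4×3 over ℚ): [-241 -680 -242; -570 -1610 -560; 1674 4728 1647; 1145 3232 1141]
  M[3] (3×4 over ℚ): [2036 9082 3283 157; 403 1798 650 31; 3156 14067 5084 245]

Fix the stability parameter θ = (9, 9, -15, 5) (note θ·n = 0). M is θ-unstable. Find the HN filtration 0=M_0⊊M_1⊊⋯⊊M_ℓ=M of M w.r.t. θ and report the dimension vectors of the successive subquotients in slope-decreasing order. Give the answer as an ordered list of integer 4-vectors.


Barcode: M ≅ I[1,4]^2, I[2,4], I[3,3]. HN layers by μ_θ (4 steps, strictly decreasing):
  μ^(1)=5; μ^(2)=1; μ^(3)=-3; μ^(4)=-15

((0, 0, 0, 3); (2, 2, 2, 0); (0, 1, 1, 0); (0, 0, 1, 0))
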